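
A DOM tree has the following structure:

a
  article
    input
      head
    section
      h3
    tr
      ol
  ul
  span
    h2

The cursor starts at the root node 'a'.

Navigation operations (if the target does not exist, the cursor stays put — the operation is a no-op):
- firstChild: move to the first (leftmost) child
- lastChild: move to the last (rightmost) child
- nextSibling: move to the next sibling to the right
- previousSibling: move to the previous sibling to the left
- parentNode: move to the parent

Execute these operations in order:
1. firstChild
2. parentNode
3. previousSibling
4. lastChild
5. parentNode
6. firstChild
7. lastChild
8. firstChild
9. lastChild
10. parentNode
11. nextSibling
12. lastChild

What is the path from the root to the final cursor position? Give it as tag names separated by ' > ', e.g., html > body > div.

After 1 (firstChild): article
After 2 (parentNode): a
After 3 (previousSibling): a (no-op, stayed)
After 4 (lastChild): span
After 5 (parentNode): a
After 6 (firstChild): article
After 7 (lastChild): tr
After 8 (firstChild): ol
After 9 (lastChild): ol (no-op, stayed)
After 10 (parentNode): tr
After 11 (nextSibling): tr (no-op, stayed)
After 12 (lastChild): ol

Answer: a > article > tr > ol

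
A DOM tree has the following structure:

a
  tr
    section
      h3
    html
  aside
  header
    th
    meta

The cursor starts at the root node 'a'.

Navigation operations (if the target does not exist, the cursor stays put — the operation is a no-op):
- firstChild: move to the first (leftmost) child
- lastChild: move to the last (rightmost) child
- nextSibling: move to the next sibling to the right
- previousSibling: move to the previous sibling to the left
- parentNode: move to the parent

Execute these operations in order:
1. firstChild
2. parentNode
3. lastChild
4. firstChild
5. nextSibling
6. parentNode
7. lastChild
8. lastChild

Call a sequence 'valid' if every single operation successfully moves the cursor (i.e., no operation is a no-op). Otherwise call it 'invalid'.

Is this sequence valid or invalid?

Answer: invalid

Derivation:
After 1 (firstChild): tr
After 2 (parentNode): a
After 3 (lastChild): header
After 4 (firstChild): th
After 5 (nextSibling): meta
After 6 (parentNode): header
After 7 (lastChild): meta
After 8 (lastChild): meta (no-op, stayed)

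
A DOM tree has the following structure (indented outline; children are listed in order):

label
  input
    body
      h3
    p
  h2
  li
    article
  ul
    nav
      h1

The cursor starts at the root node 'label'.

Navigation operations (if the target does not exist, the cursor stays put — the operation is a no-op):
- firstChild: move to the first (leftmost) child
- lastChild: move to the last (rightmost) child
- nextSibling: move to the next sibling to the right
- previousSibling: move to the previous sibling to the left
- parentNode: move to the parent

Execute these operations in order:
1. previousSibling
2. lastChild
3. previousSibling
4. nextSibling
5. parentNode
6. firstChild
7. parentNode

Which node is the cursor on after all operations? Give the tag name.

Answer: label

Derivation:
After 1 (previousSibling): label (no-op, stayed)
After 2 (lastChild): ul
After 3 (previousSibling): li
After 4 (nextSibling): ul
After 5 (parentNode): label
After 6 (firstChild): input
After 7 (parentNode): label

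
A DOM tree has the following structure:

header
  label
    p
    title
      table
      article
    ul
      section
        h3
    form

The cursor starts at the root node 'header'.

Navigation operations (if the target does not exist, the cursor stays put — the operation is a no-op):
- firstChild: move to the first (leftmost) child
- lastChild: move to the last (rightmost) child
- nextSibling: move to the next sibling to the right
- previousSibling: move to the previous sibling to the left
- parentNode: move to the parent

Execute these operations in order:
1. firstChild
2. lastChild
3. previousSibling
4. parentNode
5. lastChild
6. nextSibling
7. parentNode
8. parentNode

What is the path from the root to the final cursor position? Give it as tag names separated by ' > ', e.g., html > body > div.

After 1 (firstChild): label
After 2 (lastChild): form
After 3 (previousSibling): ul
After 4 (parentNode): label
After 5 (lastChild): form
After 6 (nextSibling): form (no-op, stayed)
After 7 (parentNode): label
After 8 (parentNode): header

Answer: header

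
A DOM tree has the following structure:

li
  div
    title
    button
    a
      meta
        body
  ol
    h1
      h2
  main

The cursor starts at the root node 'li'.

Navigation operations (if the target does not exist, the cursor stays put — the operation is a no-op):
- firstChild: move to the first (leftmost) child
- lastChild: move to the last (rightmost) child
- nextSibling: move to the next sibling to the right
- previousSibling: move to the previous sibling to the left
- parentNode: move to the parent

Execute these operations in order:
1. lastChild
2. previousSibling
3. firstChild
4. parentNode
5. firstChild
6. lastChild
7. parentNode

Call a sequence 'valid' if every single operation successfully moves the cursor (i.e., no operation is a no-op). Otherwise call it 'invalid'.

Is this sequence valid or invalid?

After 1 (lastChild): main
After 2 (previousSibling): ol
After 3 (firstChild): h1
After 4 (parentNode): ol
After 5 (firstChild): h1
After 6 (lastChild): h2
After 7 (parentNode): h1

Answer: valid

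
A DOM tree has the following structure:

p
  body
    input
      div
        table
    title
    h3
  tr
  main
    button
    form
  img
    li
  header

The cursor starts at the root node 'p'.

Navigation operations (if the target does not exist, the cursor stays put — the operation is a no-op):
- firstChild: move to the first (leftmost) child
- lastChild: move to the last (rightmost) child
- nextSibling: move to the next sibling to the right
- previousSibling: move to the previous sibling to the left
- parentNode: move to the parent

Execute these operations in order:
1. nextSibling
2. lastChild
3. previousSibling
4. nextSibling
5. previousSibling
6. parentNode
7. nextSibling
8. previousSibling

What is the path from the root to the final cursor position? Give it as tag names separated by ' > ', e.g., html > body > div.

After 1 (nextSibling): p (no-op, stayed)
After 2 (lastChild): header
After 3 (previousSibling): img
After 4 (nextSibling): header
After 5 (previousSibling): img
After 6 (parentNode): p
After 7 (nextSibling): p (no-op, stayed)
After 8 (previousSibling): p (no-op, stayed)

Answer: p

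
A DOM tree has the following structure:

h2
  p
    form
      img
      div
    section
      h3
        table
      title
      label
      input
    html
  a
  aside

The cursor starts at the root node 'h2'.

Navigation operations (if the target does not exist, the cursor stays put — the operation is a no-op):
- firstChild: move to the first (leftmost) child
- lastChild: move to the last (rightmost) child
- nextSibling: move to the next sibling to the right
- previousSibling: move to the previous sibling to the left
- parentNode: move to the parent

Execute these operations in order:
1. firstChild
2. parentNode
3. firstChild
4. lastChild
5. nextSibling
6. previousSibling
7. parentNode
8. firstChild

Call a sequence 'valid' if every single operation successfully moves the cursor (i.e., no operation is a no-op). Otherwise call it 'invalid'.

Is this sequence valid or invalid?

After 1 (firstChild): p
After 2 (parentNode): h2
After 3 (firstChild): p
After 4 (lastChild): html
After 5 (nextSibling): html (no-op, stayed)
After 6 (previousSibling): section
After 7 (parentNode): p
After 8 (firstChild): form

Answer: invalid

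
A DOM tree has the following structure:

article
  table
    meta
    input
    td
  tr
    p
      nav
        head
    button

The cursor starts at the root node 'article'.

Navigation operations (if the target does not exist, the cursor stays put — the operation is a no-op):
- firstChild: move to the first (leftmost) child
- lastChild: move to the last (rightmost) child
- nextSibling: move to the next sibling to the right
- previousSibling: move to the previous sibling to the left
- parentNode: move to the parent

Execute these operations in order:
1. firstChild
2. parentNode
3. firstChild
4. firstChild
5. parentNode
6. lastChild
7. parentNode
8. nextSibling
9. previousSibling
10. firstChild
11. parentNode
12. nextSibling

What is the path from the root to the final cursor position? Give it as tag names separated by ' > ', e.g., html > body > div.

After 1 (firstChild): table
After 2 (parentNode): article
After 3 (firstChild): table
After 4 (firstChild): meta
After 5 (parentNode): table
After 6 (lastChild): td
After 7 (parentNode): table
After 8 (nextSibling): tr
After 9 (previousSibling): table
After 10 (firstChild): meta
After 11 (parentNode): table
After 12 (nextSibling): tr

Answer: article > tr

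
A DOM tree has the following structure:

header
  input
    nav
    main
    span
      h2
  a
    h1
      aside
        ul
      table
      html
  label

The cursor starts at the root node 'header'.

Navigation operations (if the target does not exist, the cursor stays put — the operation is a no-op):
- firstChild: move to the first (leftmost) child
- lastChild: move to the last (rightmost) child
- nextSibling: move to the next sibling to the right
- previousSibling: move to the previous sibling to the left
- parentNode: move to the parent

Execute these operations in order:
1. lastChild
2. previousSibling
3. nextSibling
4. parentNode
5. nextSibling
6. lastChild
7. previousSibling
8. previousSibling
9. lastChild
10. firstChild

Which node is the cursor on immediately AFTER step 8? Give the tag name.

Answer: input

Derivation:
After 1 (lastChild): label
After 2 (previousSibling): a
After 3 (nextSibling): label
After 4 (parentNode): header
After 5 (nextSibling): header (no-op, stayed)
After 6 (lastChild): label
After 7 (previousSibling): a
After 8 (previousSibling): input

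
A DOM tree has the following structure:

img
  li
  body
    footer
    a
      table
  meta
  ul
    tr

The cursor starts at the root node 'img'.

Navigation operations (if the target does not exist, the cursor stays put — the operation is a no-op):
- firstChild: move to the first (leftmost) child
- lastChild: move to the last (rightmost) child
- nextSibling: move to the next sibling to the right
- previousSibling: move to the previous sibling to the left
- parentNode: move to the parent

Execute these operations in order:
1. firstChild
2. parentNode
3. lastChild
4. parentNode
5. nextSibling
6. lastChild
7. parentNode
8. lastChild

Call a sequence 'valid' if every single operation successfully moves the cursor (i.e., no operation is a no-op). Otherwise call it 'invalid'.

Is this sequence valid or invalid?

Answer: invalid

Derivation:
After 1 (firstChild): li
After 2 (parentNode): img
After 3 (lastChild): ul
After 4 (parentNode): img
After 5 (nextSibling): img (no-op, stayed)
After 6 (lastChild): ul
After 7 (parentNode): img
After 8 (lastChild): ul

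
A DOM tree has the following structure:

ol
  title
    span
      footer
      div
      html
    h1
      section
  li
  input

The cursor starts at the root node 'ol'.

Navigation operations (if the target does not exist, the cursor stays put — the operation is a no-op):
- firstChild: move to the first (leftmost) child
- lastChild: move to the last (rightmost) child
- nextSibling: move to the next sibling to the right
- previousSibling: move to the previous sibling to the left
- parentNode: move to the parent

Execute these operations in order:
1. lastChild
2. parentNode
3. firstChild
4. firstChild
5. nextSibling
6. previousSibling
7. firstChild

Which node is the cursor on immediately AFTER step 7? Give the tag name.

After 1 (lastChild): input
After 2 (parentNode): ol
After 3 (firstChild): title
After 4 (firstChild): span
After 5 (nextSibling): h1
After 6 (previousSibling): span
After 7 (firstChild): footer

Answer: footer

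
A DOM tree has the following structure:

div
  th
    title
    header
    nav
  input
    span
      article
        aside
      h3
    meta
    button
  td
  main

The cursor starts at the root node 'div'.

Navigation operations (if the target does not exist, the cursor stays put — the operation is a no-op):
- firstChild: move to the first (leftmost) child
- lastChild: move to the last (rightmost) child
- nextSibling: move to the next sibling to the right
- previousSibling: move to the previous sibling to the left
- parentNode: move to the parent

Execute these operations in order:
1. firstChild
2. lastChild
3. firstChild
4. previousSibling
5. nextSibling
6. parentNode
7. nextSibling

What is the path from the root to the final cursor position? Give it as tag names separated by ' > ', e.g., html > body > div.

After 1 (firstChild): th
After 2 (lastChild): nav
After 3 (firstChild): nav (no-op, stayed)
After 4 (previousSibling): header
After 5 (nextSibling): nav
After 6 (parentNode): th
After 7 (nextSibling): input

Answer: div > input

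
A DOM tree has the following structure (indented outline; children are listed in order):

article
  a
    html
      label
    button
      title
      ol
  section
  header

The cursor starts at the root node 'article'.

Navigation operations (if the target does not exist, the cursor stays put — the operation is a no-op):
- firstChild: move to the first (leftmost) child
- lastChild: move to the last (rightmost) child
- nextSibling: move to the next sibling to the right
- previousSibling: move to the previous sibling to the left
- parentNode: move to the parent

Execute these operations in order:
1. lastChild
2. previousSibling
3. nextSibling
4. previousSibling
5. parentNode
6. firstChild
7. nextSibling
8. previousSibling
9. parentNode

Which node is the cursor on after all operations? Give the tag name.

Answer: article

Derivation:
After 1 (lastChild): header
After 2 (previousSibling): section
After 3 (nextSibling): header
After 4 (previousSibling): section
After 5 (parentNode): article
After 6 (firstChild): a
After 7 (nextSibling): section
After 8 (previousSibling): a
After 9 (parentNode): article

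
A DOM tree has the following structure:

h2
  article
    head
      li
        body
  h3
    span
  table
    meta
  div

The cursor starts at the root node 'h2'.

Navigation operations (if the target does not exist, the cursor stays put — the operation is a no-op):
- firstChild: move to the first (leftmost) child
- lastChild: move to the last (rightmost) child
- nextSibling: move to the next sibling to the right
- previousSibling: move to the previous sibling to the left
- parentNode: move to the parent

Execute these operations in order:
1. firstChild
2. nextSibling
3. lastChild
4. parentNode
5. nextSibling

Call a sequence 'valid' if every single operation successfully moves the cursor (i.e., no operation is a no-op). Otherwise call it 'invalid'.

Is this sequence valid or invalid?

Answer: valid

Derivation:
After 1 (firstChild): article
After 2 (nextSibling): h3
After 3 (lastChild): span
After 4 (parentNode): h3
After 5 (nextSibling): table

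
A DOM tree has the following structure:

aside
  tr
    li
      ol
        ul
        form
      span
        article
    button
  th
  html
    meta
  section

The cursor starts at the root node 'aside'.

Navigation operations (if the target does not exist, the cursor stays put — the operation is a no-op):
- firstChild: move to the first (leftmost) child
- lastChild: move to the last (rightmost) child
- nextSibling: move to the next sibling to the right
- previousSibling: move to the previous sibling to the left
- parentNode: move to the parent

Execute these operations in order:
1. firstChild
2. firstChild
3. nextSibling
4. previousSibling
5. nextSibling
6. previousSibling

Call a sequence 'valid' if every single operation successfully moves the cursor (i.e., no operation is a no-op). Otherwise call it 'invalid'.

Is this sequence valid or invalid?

Answer: valid

Derivation:
After 1 (firstChild): tr
After 2 (firstChild): li
After 3 (nextSibling): button
After 4 (previousSibling): li
After 5 (nextSibling): button
After 6 (previousSibling): li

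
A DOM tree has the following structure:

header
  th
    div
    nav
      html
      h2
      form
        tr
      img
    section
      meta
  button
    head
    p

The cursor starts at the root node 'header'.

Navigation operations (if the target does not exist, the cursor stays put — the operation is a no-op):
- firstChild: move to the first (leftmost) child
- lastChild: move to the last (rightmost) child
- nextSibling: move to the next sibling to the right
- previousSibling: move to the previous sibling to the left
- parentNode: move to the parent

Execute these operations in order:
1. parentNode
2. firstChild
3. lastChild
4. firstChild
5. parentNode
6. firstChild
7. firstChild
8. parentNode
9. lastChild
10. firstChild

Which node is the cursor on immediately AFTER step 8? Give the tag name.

After 1 (parentNode): header (no-op, stayed)
After 2 (firstChild): th
After 3 (lastChild): section
After 4 (firstChild): meta
After 5 (parentNode): section
After 6 (firstChild): meta
After 7 (firstChild): meta (no-op, stayed)
After 8 (parentNode): section

Answer: section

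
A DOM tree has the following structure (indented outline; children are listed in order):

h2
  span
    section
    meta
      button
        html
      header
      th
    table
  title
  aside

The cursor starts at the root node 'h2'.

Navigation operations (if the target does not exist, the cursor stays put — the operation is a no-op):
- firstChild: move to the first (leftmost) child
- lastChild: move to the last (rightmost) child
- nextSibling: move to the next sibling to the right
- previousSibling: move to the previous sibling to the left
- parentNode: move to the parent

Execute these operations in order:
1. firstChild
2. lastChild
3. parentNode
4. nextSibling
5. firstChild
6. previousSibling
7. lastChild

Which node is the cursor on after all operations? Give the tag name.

After 1 (firstChild): span
After 2 (lastChild): table
After 3 (parentNode): span
After 4 (nextSibling): title
After 5 (firstChild): title (no-op, stayed)
After 6 (previousSibling): span
After 7 (lastChild): table

Answer: table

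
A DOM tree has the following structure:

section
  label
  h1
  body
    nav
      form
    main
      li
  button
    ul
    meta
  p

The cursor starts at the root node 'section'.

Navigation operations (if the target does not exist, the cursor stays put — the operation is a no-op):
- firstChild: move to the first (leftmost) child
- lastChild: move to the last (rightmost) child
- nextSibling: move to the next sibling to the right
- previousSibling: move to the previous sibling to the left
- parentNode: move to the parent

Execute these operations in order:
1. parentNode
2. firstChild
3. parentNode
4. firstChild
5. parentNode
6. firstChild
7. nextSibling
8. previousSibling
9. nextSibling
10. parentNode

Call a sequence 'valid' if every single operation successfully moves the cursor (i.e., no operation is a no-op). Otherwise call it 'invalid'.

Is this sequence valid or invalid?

Answer: invalid

Derivation:
After 1 (parentNode): section (no-op, stayed)
After 2 (firstChild): label
After 3 (parentNode): section
After 4 (firstChild): label
After 5 (parentNode): section
After 6 (firstChild): label
After 7 (nextSibling): h1
After 8 (previousSibling): label
After 9 (nextSibling): h1
After 10 (parentNode): section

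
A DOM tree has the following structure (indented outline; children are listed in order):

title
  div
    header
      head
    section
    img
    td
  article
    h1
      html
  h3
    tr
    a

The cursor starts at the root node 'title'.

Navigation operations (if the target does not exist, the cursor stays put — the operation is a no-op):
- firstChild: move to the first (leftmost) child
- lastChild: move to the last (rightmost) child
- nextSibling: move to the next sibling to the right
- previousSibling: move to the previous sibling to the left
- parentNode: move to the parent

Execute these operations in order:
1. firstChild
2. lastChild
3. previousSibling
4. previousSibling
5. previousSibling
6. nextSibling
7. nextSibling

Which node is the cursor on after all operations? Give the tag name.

After 1 (firstChild): div
After 2 (lastChild): td
After 3 (previousSibling): img
After 4 (previousSibling): section
After 5 (previousSibling): header
After 6 (nextSibling): section
After 7 (nextSibling): img

Answer: img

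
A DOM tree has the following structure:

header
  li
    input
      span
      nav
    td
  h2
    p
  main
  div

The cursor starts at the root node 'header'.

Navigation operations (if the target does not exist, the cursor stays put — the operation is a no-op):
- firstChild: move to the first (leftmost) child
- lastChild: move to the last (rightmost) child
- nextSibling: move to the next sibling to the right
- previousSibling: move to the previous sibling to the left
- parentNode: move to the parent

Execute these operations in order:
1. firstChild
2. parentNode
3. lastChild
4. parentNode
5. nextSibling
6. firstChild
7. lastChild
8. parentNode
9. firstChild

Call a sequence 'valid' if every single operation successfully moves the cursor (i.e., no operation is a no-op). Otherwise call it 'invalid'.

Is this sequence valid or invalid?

After 1 (firstChild): li
After 2 (parentNode): header
After 3 (lastChild): div
After 4 (parentNode): header
After 5 (nextSibling): header (no-op, stayed)
After 6 (firstChild): li
After 7 (lastChild): td
After 8 (parentNode): li
After 9 (firstChild): input

Answer: invalid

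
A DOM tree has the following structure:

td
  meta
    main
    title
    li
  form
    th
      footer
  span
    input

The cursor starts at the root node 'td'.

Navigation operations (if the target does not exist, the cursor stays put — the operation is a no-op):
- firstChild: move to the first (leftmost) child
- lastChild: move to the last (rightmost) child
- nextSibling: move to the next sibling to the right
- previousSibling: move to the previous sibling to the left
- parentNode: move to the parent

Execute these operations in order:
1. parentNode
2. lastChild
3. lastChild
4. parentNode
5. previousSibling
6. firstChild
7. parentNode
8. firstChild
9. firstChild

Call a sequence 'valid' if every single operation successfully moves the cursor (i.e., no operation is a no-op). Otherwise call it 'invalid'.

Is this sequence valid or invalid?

Answer: invalid

Derivation:
After 1 (parentNode): td (no-op, stayed)
After 2 (lastChild): span
After 3 (lastChild): input
After 4 (parentNode): span
After 5 (previousSibling): form
After 6 (firstChild): th
After 7 (parentNode): form
After 8 (firstChild): th
After 9 (firstChild): footer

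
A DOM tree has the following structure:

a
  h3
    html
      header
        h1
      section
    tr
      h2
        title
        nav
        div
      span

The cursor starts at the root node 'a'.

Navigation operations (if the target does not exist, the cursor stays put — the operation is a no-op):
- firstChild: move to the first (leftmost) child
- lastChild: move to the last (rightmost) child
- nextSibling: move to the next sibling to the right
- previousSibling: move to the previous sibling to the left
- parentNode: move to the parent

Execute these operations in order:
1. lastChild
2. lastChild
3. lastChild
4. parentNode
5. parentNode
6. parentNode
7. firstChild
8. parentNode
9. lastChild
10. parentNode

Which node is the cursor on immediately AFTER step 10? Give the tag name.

Answer: a

Derivation:
After 1 (lastChild): h3
After 2 (lastChild): tr
After 3 (lastChild): span
After 4 (parentNode): tr
After 5 (parentNode): h3
After 6 (parentNode): a
After 7 (firstChild): h3
After 8 (parentNode): a
After 9 (lastChild): h3
After 10 (parentNode): a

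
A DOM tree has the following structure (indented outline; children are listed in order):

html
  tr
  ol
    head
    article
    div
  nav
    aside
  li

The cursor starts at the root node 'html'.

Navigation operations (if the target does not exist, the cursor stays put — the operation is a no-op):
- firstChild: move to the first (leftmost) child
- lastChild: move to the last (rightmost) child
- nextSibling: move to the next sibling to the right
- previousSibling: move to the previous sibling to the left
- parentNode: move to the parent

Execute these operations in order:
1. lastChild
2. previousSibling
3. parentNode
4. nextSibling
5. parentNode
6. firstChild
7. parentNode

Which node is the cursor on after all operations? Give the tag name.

After 1 (lastChild): li
After 2 (previousSibling): nav
After 3 (parentNode): html
After 4 (nextSibling): html (no-op, stayed)
After 5 (parentNode): html (no-op, stayed)
After 6 (firstChild): tr
After 7 (parentNode): html

Answer: html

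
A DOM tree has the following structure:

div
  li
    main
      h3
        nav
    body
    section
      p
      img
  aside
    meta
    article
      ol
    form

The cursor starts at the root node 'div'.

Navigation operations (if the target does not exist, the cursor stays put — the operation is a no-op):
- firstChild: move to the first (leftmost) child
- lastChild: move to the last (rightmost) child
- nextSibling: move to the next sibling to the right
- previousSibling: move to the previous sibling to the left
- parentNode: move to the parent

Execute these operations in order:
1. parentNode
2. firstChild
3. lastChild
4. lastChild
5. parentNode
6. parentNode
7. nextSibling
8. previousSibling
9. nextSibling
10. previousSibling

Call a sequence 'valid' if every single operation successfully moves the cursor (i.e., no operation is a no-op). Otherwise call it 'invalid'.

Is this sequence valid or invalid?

After 1 (parentNode): div (no-op, stayed)
After 2 (firstChild): li
After 3 (lastChild): section
After 4 (lastChild): img
After 5 (parentNode): section
After 6 (parentNode): li
After 7 (nextSibling): aside
After 8 (previousSibling): li
After 9 (nextSibling): aside
After 10 (previousSibling): li

Answer: invalid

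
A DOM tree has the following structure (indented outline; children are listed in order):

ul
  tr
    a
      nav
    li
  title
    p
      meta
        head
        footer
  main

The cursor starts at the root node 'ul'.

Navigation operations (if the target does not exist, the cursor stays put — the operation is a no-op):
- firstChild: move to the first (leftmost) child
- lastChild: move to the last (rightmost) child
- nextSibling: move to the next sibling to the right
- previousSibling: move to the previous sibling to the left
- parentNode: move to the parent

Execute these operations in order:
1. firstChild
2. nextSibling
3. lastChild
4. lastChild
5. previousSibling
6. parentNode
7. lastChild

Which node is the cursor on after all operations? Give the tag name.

After 1 (firstChild): tr
After 2 (nextSibling): title
After 3 (lastChild): p
After 4 (lastChild): meta
After 5 (previousSibling): meta (no-op, stayed)
After 6 (parentNode): p
After 7 (lastChild): meta

Answer: meta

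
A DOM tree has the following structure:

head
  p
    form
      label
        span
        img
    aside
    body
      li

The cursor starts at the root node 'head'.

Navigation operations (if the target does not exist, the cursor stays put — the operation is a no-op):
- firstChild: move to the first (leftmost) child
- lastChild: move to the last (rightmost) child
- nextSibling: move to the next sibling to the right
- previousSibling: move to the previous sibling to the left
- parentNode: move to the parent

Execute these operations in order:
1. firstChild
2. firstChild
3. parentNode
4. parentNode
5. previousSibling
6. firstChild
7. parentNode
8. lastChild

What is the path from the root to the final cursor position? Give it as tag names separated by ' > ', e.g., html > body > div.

After 1 (firstChild): p
After 2 (firstChild): form
After 3 (parentNode): p
After 4 (parentNode): head
After 5 (previousSibling): head (no-op, stayed)
After 6 (firstChild): p
After 7 (parentNode): head
After 8 (lastChild): p

Answer: head > p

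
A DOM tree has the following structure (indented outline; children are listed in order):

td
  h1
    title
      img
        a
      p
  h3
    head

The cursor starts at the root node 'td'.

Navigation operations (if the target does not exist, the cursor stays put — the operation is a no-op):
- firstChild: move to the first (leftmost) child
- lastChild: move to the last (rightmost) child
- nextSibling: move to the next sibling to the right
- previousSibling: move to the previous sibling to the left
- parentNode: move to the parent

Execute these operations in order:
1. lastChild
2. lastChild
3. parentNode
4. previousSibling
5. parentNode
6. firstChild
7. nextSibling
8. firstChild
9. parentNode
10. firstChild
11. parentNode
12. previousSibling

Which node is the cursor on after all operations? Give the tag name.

Answer: h1

Derivation:
After 1 (lastChild): h3
After 2 (lastChild): head
After 3 (parentNode): h3
After 4 (previousSibling): h1
After 5 (parentNode): td
After 6 (firstChild): h1
After 7 (nextSibling): h3
After 8 (firstChild): head
After 9 (parentNode): h3
After 10 (firstChild): head
After 11 (parentNode): h3
After 12 (previousSibling): h1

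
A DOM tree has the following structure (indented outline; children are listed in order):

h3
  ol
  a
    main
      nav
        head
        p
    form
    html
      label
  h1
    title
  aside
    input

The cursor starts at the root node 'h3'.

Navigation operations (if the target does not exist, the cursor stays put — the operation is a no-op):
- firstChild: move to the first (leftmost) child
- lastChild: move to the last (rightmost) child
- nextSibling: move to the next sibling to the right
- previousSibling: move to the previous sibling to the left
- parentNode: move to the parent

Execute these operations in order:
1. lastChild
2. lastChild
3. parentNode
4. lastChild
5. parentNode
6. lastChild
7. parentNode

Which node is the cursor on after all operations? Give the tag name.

Answer: aside

Derivation:
After 1 (lastChild): aside
After 2 (lastChild): input
After 3 (parentNode): aside
After 4 (lastChild): input
After 5 (parentNode): aside
After 6 (lastChild): input
After 7 (parentNode): aside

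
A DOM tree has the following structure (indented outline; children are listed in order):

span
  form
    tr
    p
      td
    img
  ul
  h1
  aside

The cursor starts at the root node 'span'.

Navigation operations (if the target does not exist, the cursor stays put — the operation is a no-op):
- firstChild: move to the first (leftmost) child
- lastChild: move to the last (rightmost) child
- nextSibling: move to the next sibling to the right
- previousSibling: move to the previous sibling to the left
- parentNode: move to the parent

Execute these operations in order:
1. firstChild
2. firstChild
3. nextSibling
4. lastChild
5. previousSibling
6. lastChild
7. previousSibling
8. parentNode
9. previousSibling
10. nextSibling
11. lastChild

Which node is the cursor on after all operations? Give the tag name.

After 1 (firstChild): form
After 2 (firstChild): tr
After 3 (nextSibling): p
After 4 (lastChild): td
After 5 (previousSibling): td (no-op, stayed)
After 6 (lastChild): td (no-op, stayed)
After 7 (previousSibling): td (no-op, stayed)
After 8 (parentNode): p
After 9 (previousSibling): tr
After 10 (nextSibling): p
After 11 (lastChild): td

Answer: td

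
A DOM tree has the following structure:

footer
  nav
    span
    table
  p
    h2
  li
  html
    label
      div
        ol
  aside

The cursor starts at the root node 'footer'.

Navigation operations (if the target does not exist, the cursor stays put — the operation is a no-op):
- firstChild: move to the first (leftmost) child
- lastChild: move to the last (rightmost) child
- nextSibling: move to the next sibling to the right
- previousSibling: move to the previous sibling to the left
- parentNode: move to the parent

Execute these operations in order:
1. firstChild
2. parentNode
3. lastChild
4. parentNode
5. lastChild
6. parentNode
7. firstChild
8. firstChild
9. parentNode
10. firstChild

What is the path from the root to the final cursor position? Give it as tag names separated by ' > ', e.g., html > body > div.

After 1 (firstChild): nav
After 2 (parentNode): footer
After 3 (lastChild): aside
After 4 (parentNode): footer
After 5 (lastChild): aside
After 6 (parentNode): footer
After 7 (firstChild): nav
After 8 (firstChild): span
After 9 (parentNode): nav
After 10 (firstChild): span

Answer: footer > nav > span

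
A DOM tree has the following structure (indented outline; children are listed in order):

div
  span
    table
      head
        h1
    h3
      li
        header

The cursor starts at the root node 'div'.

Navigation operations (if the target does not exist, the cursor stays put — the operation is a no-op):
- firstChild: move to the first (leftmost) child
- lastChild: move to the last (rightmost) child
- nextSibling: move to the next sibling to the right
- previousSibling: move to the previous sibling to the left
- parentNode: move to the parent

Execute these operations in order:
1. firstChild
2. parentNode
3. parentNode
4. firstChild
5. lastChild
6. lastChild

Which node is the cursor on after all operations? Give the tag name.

After 1 (firstChild): span
After 2 (parentNode): div
After 3 (parentNode): div (no-op, stayed)
After 4 (firstChild): span
After 5 (lastChild): h3
After 6 (lastChild): li

Answer: li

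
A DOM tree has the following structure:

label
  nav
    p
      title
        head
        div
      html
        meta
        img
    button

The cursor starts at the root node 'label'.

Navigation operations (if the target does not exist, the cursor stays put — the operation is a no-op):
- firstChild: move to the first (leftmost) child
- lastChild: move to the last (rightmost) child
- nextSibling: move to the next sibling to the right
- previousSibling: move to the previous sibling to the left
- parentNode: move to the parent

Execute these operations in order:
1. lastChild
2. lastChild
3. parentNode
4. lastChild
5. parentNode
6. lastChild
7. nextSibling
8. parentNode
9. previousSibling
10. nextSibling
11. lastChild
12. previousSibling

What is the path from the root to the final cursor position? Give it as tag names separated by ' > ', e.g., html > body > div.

Answer: label > nav > p

Derivation:
After 1 (lastChild): nav
After 2 (lastChild): button
After 3 (parentNode): nav
After 4 (lastChild): button
After 5 (parentNode): nav
After 6 (lastChild): button
After 7 (nextSibling): button (no-op, stayed)
After 8 (parentNode): nav
After 9 (previousSibling): nav (no-op, stayed)
After 10 (nextSibling): nav (no-op, stayed)
After 11 (lastChild): button
After 12 (previousSibling): p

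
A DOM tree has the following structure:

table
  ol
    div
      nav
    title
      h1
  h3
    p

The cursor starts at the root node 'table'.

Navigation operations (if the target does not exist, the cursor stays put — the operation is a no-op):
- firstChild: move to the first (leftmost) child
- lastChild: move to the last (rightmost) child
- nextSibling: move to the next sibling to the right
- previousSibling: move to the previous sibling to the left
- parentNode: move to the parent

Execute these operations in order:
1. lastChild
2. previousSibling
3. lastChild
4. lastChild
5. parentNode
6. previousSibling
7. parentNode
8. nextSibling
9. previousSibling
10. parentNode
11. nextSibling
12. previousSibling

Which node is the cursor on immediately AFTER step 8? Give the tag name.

After 1 (lastChild): h3
After 2 (previousSibling): ol
After 3 (lastChild): title
After 4 (lastChild): h1
After 5 (parentNode): title
After 6 (previousSibling): div
After 7 (parentNode): ol
After 8 (nextSibling): h3

Answer: h3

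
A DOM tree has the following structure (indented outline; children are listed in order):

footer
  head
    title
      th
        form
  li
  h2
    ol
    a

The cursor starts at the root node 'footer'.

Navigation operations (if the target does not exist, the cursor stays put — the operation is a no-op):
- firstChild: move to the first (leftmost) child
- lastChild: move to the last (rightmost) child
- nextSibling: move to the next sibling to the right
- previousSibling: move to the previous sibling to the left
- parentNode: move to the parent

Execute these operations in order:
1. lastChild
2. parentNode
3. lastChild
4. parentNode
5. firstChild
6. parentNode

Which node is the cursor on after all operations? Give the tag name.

Answer: footer

Derivation:
After 1 (lastChild): h2
After 2 (parentNode): footer
After 3 (lastChild): h2
After 4 (parentNode): footer
After 5 (firstChild): head
After 6 (parentNode): footer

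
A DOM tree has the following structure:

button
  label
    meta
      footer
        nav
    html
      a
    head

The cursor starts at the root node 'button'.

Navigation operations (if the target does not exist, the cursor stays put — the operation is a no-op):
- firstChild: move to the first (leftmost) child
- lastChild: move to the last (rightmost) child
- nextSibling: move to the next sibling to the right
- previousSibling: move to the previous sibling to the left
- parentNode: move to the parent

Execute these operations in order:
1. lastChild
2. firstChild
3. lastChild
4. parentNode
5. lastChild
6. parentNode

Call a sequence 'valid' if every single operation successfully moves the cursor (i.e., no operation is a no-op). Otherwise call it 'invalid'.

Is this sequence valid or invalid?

After 1 (lastChild): label
After 2 (firstChild): meta
After 3 (lastChild): footer
After 4 (parentNode): meta
After 5 (lastChild): footer
After 6 (parentNode): meta

Answer: valid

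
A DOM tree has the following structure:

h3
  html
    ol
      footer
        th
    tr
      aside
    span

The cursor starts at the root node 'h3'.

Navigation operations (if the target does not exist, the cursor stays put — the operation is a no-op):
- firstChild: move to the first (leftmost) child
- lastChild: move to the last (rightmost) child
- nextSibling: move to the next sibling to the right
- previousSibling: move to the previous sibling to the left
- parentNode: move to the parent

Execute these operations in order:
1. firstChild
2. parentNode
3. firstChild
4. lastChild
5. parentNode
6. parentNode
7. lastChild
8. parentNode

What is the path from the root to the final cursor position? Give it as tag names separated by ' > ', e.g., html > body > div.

After 1 (firstChild): html
After 2 (parentNode): h3
After 3 (firstChild): html
After 4 (lastChild): span
After 5 (parentNode): html
After 6 (parentNode): h3
After 7 (lastChild): html
After 8 (parentNode): h3

Answer: h3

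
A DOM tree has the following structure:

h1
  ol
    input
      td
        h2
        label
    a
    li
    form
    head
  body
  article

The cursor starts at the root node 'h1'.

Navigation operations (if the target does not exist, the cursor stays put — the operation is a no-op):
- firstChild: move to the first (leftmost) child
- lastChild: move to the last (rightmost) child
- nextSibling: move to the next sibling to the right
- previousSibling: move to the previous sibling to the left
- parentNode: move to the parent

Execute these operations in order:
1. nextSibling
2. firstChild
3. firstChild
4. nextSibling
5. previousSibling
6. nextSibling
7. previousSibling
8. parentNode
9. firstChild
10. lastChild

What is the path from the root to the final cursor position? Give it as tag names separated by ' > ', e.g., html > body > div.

After 1 (nextSibling): h1 (no-op, stayed)
After 2 (firstChild): ol
After 3 (firstChild): input
After 4 (nextSibling): a
After 5 (previousSibling): input
After 6 (nextSibling): a
After 7 (previousSibling): input
After 8 (parentNode): ol
After 9 (firstChild): input
After 10 (lastChild): td

Answer: h1 > ol > input > td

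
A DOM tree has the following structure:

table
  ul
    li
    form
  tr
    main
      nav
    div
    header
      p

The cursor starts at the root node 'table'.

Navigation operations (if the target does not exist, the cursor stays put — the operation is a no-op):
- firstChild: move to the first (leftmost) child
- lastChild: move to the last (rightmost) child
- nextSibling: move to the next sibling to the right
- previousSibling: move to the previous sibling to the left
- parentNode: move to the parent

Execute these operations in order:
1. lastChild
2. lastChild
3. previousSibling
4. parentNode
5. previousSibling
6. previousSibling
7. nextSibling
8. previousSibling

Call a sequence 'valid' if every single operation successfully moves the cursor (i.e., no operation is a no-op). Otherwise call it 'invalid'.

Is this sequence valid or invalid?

After 1 (lastChild): tr
After 2 (lastChild): header
After 3 (previousSibling): div
After 4 (parentNode): tr
After 5 (previousSibling): ul
After 6 (previousSibling): ul (no-op, stayed)
After 7 (nextSibling): tr
After 8 (previousSibling): ul

Answer: invalid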